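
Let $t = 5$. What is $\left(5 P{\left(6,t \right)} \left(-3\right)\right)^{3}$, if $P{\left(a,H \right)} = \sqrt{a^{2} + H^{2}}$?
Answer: $- 205875 \sqrt{61} \approx -1.6079 \cdot 10^{6}$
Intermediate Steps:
$P{\left(a,H \right)} = \sqrt{H^{2} + a^{2}}$
$\left(5 P{\left(6,t \right)} \left(-3\right)\right)^{3} = \left(5 \sqrt{5^{2} + 6^{2}} \left(-3\right)\right)^{3} = \left(5 \sqrt{25 + 36} \left(-3\right)\right)^{3} = \left(5 \sqrt{61} \left(-3\right)\right)^{3} = \left(- 15 \sqrt{61}\right)^{3} = - 205875 \sqrt{61}$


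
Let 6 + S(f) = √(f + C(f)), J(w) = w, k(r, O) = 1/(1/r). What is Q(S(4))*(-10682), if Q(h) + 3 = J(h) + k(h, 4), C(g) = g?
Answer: 160230 - 42728*√2 ≈ 99804.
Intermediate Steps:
k(r, O) = r
S(f) = -6 + √2*√f (S(f) = -6 + √(f + f) = -6 + √(2*f) = -6 + √2*√f)
Q(h) = -3 + 2*h (Q(h) = -3 + (h + h) = -3 + 2*h)
Q(S(4))*(-10682) = (-3 + 2*(-6 + √2*√4))*(-10682) = (-3 + 2*(-6 + √2*2))*(-10682) = (-3 + 2*(-6 + 2*√2))*(-10682) = (-3 + (-12 + 4*√2))*(-10682) = (-15 + 4*√2)*(-10682) = 160230 - 42728*√2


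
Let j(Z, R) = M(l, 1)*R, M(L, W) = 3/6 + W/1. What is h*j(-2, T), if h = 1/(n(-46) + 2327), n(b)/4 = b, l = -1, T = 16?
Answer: 24/2143 ≈ 0.011199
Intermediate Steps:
n(b) = 4*b
M(L, W) = ½ + W (M(L, W) = 3*(⅙) + W*1 = ½ + W)
j(Z, R) = 3*R/2 (j(Z, R) = (½ + 1)*R = 3*R/2)
h = 1/2143 (h = 1/(4*(-46) + 2327) = 1/(-184 + 2327) = 1/2143 ≈ 0.00046664)
h*j(-2, T) = ((3/2)*16)/2143 = (1/2143)*24 = 24/2143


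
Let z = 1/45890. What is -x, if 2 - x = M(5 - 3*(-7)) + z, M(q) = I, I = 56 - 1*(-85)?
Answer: 6378711/45890 ≈ 139.00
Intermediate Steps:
I = 141 (I = 56 + 85 = 141)
M(q) = 141
z = 1/45890 ≈ 2.1791e-5
x = -6378711/45890 (x = 2 - (141 + 1/45890) = 2 - 1*6470491/45890 = 2 - 6470491/45890 = -6378711/45890 ≈ -139.00)
-x = -1*(-6378711/45890) = 6378711/45890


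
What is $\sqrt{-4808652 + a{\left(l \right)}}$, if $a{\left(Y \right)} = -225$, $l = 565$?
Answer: $i \sqrt{4808877} \approx 2192.9 i$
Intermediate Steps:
$\sqrt{-4808652 + a{\left(l \right)}} = \sqrt{-4808652 - 225} = \sqrt{-4808877} = i \sqrt{4808877}$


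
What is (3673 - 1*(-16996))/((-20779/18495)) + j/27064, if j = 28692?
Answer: -235119192633/12780974 ≈ -18396.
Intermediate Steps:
(3673 - 1*(-16996))/((-20779/18495)) + j/27064 = (3673 - 1*(-16996))/((-20779/18495)) + 28692/27064 = (3673 + 16996)/((-20779*1/18495)) + 28692*(1/27064) = 20669/(-20779/18495) + 7173/6766 = 20669*(-18495/20779) + 7173/6766 = -34752105/1889 + 7173/6766 = -235119192633/12780974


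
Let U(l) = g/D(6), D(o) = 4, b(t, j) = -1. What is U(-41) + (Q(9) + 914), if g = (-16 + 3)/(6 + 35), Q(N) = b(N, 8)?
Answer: 149719/164 ≈ 912.92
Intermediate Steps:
Q(N) = -1
g = -13/41 ≈ -0.31707
U(l) = -13/164 (U(l) = -13/41/4 = -13/41*1/4 = -13/164)
U(-41) + (Q(9) + 914) = -13/164 + (-1 + 914) = -13/164 + 913 = 149719/164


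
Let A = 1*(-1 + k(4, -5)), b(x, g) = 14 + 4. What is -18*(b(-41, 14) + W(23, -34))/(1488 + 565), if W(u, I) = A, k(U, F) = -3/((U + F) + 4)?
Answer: -288/2053 ≈ -0.14028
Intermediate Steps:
b(x, g) = 18
k(U, F) = -3/(4 + F + U) (k(U, F) = -3/((F + U) + 4) = -3/(4 + F + U))
A = -2 (A = 1*(-1 - 3/(4 - 5 + 4)) = 1*(-1 - 3/3) = 1*(-1 - 3*⅓) = 1*(-1 - 1) = 1*(-2) = -2)
W(u, I) = -2
-18*(b(-41, 14) + W(23, -34))/(1488 + 565) = -18*(18 - 2)/(1488 + 565) = -288/2053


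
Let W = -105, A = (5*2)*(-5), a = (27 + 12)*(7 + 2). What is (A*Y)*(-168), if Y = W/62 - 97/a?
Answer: -60016600/3627 ≈ -16547.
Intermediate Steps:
a = 351 (a = 39*9 = 351)
A = -50 (A = 10*(-5) = -50)
Y = -42869/21762 (Y = -105/62 - 97/351 = -42869/21762 ≈ -1.9699)
(A*Y)*(-168) = -50*(-42869/21762)*(-168) = (1071725/10881)*(-168) = -60016600/3627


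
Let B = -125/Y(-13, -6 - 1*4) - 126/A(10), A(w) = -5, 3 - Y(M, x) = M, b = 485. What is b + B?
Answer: 40191/80 ≈ 502.39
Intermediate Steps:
Y(M, x) = 3 - M
B = 1391/80 (B = -125/(3 - 1*(-13)) - 126/(-5) = -125/(3 + 13) - 126*(-⅕) = -125/16 + 126/5 = 1391/80 ≈ 17.388)
b + B = 485 + 1391/80 = 40191/80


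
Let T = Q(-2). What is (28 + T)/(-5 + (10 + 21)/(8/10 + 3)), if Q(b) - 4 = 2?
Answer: 323/30 ≈ 10.767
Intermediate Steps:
Q(b) = 6 (Q(b) = 4 + 2 = 6)
T = 6
(28 + T)/(-5 + (10 + 21)/(8/10 + 3)) = (28 + 6)/(-5 + (10 + 21)/(8/10 + 3)) = 34/(-5 + 31/(8*(1/10) + 3)) = 34/(-5 + 31/(4/5 + 3)) = 34/(-5 + 31/(19/5)) = 34/(-5 + 31*(5/19)) = 34/(-5 + 155/19) = 34/(60/19) = 34*(19/60) = 323/30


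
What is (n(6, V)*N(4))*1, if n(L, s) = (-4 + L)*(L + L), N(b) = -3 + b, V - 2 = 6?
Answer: 24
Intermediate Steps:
V = 8 (V = 2 + 6 = 8)
n(L, s) = 2*L*(-4 + L) (n(L, s) = (-4 + L)*(2*L) = 2*L*(-4 + L))
(n(6, V)*N(4))*1 = ((2*6*(-4 + 6))*(-3 + 4))*1 = ((2*6*2)*1)*1 = (24*1)*1 = 24*1 = 24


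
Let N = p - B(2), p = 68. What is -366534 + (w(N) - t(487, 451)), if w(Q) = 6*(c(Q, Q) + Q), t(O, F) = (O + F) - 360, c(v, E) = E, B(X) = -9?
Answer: -366188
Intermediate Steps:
N = 77 (N = 68 - 1*(-9) = 68 + 9 = 77)
t(O, F) = -360 + F + O (t(O, F) = (F + O) - 360 = -360 + F + O)
w(Q) = 12*Q (w(Q) = 6*(Q + Q) = 6*(2*Q) = 12*Q)
-366534 + (w(N) - t(487, 451)) = -366534 + (12*77 - (-360 + 451 + 487)) = -366534 + (924 - 1*578) = -366534 + (924 - 578) = -366534 + 346 = -366188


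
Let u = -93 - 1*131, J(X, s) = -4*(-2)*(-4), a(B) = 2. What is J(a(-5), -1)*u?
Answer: 7168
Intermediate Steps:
J(X, s) = -32 (J(X, s) = 8*(-4) = -32)
u = -224 (u = -93 - 131 = -224)
J(a(-5), -1)*u = -32*(-224) = 7168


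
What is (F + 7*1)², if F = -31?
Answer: 576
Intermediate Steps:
(F + 7*1)² = (-31 + 7*1)² = (-31 + 7)² = (-24)² = 576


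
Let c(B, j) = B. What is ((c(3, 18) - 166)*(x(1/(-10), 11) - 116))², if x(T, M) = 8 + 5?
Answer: 281870521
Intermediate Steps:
x(T, M) = 13
((c(3, 18) - 166)*(x(1/(-10), 11) - 116))² = ((3 - 166)*(13 - 116))² = (-163*(-103))² = 16789² = 281870521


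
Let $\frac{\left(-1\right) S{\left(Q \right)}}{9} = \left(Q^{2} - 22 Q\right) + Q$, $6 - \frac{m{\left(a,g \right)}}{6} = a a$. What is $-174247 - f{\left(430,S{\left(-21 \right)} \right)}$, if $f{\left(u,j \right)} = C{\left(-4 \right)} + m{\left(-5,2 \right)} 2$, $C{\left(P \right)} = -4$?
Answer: $-174015$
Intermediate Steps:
$m{\left(a,g \right)} = 36 - 6 a^{2}$ ($m{\left(a,g \right)} = 36 - 6 a a = 36 - 6 a^{2}$)
$S{\left(Q \right)} = - 9 Q^{2} + 189 Q$ ($S{\left(Q \right)} = - 9 \left(\left(Q^{2} - 22 Q\right) + Q\right) = - 9 \left(Q^{2} - 21 Q\right) = - 9 Q^{2} + 189 Q$)
$f{\left(u,j \right)} = -232$ ($f{\left(u,j \right)} = -4 + \left(36 - 6 \left(-5\right)^{2}\right) 2 = -4 + \left(36 - 150\right) 2 = -4 - 228 = -232$)
$-174247 - f{\left(430,S{\left(-21 \right)} \right)} = -174247 - -232 = -174247 + 232 = -174015$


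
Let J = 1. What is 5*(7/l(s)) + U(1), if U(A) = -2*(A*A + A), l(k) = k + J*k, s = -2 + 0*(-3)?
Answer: -51/4 ≈ -12.750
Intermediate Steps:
s = -2 (s = -2 + 0 = -2)
l(k) = 2*k (l(k) = k + 1*k = k + k = 2*k)
U(A) = -2*A - 2*A² (U(A) = -2*(A² + A) = -2*(A + A²) = -2*A - 2*A²)
5*(7/l(s)) + U(1) = 5*(7/((2*(-2)))) - 2*1*(1 + 1) = 5*(7/(-4)) - 2*1*2 = 5*(7*(-¼)) - 4 = 5*(-7/4) - 4 = -35/4 - 4 = -51/4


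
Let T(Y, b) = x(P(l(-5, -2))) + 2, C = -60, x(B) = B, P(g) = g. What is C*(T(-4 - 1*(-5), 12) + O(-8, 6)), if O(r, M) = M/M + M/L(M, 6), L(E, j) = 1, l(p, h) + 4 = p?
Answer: 0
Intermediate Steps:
l(p, h) = -4 + p
T(Y, b) = -7 (T(Y, b) = (-4 - 5) + 2 = -9 + 2 = -7)
O(r, M) = 1 + M (O(r, M) = M/M + M/1 = 1 + M*1 = 1 + M)
C*(T(-4 - 1*(-5), 12) + O(-8, 6)) = -60*(-7 + (1 + 6)) = -60*(-7 + 7) = -60*0 = 0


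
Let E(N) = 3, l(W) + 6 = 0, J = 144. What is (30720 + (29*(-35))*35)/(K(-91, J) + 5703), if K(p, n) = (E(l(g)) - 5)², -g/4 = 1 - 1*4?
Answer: -4805/5707 ≈ -0.84195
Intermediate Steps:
g = 12 (g = -4*(1 - 1*4) = -4*(1 - 4) = -4*(-3) = 12)
l(W) = -6 (l(W) = -6 + 0 = -6)
K(p, n) = 4 (K(p, n) = (3 - 5)² = (-2)² = 4)
(30720 + (29*(-35))*35)/(K(-91, J) + 5703) = (30720 + (29*(-35))*35)/(4 + 5703) = (30720 - 1015*35)/5707 = (30720 - 35525)*(1/5707) = -4805*1/5707 = -4805/5707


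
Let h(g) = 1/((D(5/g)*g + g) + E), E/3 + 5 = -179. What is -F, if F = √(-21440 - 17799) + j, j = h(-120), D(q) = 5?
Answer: 1/1272 - I*√39239 ≈ 0.00078616 - 198.09*I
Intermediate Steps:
E = -552 (E = -15 + 3*(-179) = -15 - 537 = -552)
h(g) = 1/(-552 + 6*g) (h(g) = 1/((5*g + g) - 552) = 1/(6*g - 552) = 1/(-552 + 6*g))
j = -1/1272 (j = 1/(6*(-92 - 120)) = (⅙)/(-212) = (⅙)*(-1/212) = -1/1272 ≈ -0.00078616)
F = -1/1272 + I*√39239 (F = √(-21440 - 17799) - 1/1272 = √(-39239) - 1/1272 = I*√39239 - 1/1272 = -1/1272 + I*√39239 ≈ -0.00078616 + 198.09*I)
-F = -(-1/1272 + I*√39239) = 1/1272 - I*√39239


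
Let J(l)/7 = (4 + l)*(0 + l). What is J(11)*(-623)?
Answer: -719565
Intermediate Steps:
J(l) = 7*l*(4 + l) (J(l) = 7*((4 + l)*(0 + l)) = 7*((4 + l)*l) = 7*(l*(4 + l)) = 7*l*(4 + l))
J(11)*(-623) = (7*11*(4 + 11))*(-623) = (7*11*15)*(-623) = 1155*(-623) = -719565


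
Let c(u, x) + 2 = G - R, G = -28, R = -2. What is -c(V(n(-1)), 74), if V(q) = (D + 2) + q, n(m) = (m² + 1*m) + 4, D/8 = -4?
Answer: 28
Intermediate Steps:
D = -32 (D = 8*(-4) = -32)
n(m) = 4 + m + m² (n(m) = (m² + m) + 4 = (m + m²) + 4 = 4 + m + m²)
V(q) = -30 + q (V(q) = (-32 + 2) + q = -30 + q)
c(u, x) = -28 (c(u, x) = -2 + (-28 - 1*(-2)) = -2 + (-28 + 2) = -2 - 26 = -28)
-c(V(n(-1)), 74) = -1*(-28) = 28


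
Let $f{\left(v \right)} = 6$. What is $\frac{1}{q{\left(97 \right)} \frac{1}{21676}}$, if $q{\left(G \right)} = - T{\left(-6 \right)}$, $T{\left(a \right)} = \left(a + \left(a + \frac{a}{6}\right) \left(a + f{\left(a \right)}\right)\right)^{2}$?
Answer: $- \frac{5419}{9} \approx -602.11$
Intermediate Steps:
$T{\left(a \right)} = \left(a + \frac{7 a \left(6 + a\right)}{6}\right)^{2}$ ($T{\left(a \right)} = \left(a + \left(a + \frac{a}{6}\right) \left(a + 6\right)\right)^{2} = \left(a + \left(a + a \frac{1}{6}\right) \left(6 + a\right)\right)^{2} = \left(a + \left(a + \frac{a}{6}\right) \left(6 + a\right)\right)^{2} = \left(a + \frac{7 a}{6} \left(6 + a\right)\right)^{2} = \left(a + \frac{7 a \left(6 + a\right)}{6}\right)^{2}$)
$q{\left(G \right)} = -36$ ($q{\left(G \right)} = - \frac{\left(-6\right)^{2} \left(48 + 7 \left(-6\right)\right)^{2}}{36} = - \frac{36 \left(48 - 42\right)^{2}}{36} = - \frac{36 \cdot 6^{2}}{36} = - \frac{36 \cdot 36}{36} = \left(-1\right) 36 = -36$)
$\frac{1}{q{\left(97 \right)} \frac{1}{21676}} = \frac{1}{\left(-36\right) \frac{1}{21676}} = \frac{1}{- \frac{9}{5419}} = - \frac{5419}{9}$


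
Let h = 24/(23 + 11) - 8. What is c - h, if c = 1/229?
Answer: 28413/3893 ≈ 7.2985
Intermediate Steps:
h = -124/17 (h = 24/34 - 8 = (1/34)*24 - 8 = 12/17 - 8 = -124/17 ≈ -7.2941)
c = 1/229 ≈ 0.0043668
c - h = 1/229 - 1*(-124/17) = 1/229 + 124/17 = 28413/3893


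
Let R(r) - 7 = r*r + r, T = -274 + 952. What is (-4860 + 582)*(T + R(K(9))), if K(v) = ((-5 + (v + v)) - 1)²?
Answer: -92255070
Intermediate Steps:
T = 678
K(v) = (-6 + 2*v)² (K(v) = ((-5 + 2*v) - 1)² = (-6 + 2*v)²)
R(r) = 7 + r + r² (R(r) = 7 + (r*r + r) = 7 + (r² + r) = 7 + (r + r²) = 7 + r + r²)
(-4860 + 582)*(T + R(K(9))) = (-4860 + 582)*(678 + (7 + 4*(-3 + 9)² + (4*(-3 + 9)²)²)) = -4278*(678 + (7 + 4*6² + (4*6²)²)) = -4278*(678 + (7 + 4*36 + (4*36)²)) = -4278*(678 + (7 + 144 + 144²)) = -4278*(678 + (7 + 144 + 20736)) = -4278*(678 + 20887) = -4278*21565 = -92255070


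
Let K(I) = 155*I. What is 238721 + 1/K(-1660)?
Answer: 61422913299/257300 ≈ 2.3872e+5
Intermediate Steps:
238721 + 1/K(-1660) = 238721 + 1/(155*(-1660)) = 238721 + 1/(-257300) = 238721 - 1/257300 = 61422913299/257300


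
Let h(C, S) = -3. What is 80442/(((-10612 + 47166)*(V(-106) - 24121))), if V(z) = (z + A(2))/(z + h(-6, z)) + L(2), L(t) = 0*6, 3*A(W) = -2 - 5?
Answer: -13152267/144155122034 ≈ -9.1237e-5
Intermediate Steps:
A(W) = -7/3 (A(W) = (-2 - 5)/3 = (⅓)*(-7) = -7/3)
L(t) = 0
V(z) = (-7/3 + z)/(-3 + z) (V(z) = (z - 7/3)/(z - 3) + 0 = (-7/3 + z)/(-3 + z) + 0 = (-7/3 + z)/(-3 + z))
80442/(((-10612 + 47166)*(V(-106) - 24121))) = 80442/(((-10612 + 47166)*((-7/3 - 106)/(-3 - 106) - 24121))) = 80442/((36554*(-325/3/(-109) - 24121))) = 80442/((36554*(-1/109*(-325/3) - 24121))) = 80442/((36554*(325/327 - 24121))) = 80442/((36554*(-7887242/327))) = 80442/(-288310244068/327) = 80442*(-327/288310244068) = -13152267/144155122034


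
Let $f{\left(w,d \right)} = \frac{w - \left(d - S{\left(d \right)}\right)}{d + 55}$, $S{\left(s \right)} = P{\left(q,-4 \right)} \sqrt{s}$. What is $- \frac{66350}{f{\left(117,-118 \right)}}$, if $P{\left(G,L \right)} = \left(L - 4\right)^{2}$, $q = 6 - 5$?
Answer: $\frac{982311750}{538553} - \frac{267523200 i \sqrt{118}}{538553} \approx 1824.0 - 5396.0 i$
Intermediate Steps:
$q = 1$ ($q = 6 - 5 = 1$)
$P{\left(G,L \right)} = \left(-4 + L\right)^{2}$
$S{\left(s \right)} = 64 \sqrt{s}$ ($S{\left(s \right)} = \left(-4 - 4\right)^{2} \sqrt{s} = \left(-8\right)^{2} \sqrt{s} = 64 \sqrt{s}$)
$f{\left(w,d \right)} = \frac{w - d + 64 \sqrt{d}}{55 + d}$ ($f{\left(w,d \right)} = \frac{w + \left(64 \sqrt{d} - d\right)}{d + 55} = \frac{w + \left(- d + 64 \sqrt{d}\right)}{55 + d} = \frac{w - d + 64 \sqrt{d}}{55 + d}$)
$- \frac{66350}{f{\left(117,-118 \right)}} = - \frac{66350}{\frac{1}{55 - 118} \left(117 - -118 + 64 \sqrt{-118}\right)} = - \frac{66350}{\frac{1}{-63} \left(117 + 118 + 64 i \sqrt{118}\right)} = - \frac{66350}{\left(- \frac{1}{63}\right) \left(117 + 118 + 64 i \sqrt{118}\right)} = - \frac{66350}{\left(- \frac{1}{63}\right) \left(235 + 64 i \sqrt{118}\right)} = - \frac{66350}{- \frac{235}{63} - \frac{64 i \sqrt{118}}{63}}$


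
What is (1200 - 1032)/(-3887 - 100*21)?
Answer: -168/5987 ≈ -0.028061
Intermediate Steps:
(1200 - 1032)/(-3887 - 100*21) = 168/(-3887 - 2100) = 168/(-5987) = 168*(-1/5987) = -168/5987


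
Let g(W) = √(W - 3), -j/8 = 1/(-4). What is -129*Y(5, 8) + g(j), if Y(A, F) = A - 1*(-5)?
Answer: -1290 + I ≈ -1290.0 + 1.0*I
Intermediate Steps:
Y(A, F) = 5 + A (Y(A, F) = A + 5 = 5 + A)
j = 2 (j = -8/(-4) = -8*(-¼) = 2)
g(W) = √(-3 + W)
-129*Y(5, 8) + g(j) = -129*(5 + 5) + √(-3 + 2) = -129*10 + √(-1) = -1290 + I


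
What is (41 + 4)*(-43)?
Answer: -1935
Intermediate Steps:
(41 + 4)*(-43) = 45*(-43) = -1935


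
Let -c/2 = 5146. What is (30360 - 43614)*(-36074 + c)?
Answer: 614534964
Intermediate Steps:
c = -10292 (c = -2*5146 = -10292)
(30360 - 43614)*(-36074 + c) = (30360 - 43614)*(-36074 - 10292) = -13254*(-46366) = 614534964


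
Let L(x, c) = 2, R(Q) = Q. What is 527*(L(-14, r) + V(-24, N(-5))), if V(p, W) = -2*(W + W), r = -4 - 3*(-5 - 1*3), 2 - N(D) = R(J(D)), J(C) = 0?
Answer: -3162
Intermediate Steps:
N(D) = 2 (N(D) = 2 - 1*0 = 2 + 0 = 2)
r = 20 (r = -4 - 3*(-5 - 3) = -4 - 3*(-8) = -4 + 24 = 20)
V(p, W) = -4*W
527*(L(-14, r) + V(-24, N(-5))) = 527*(2 - 4*2) = 527*(2 - 8) = 527*(-6) = -3162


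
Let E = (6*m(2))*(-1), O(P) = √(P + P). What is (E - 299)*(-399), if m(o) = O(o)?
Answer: 124089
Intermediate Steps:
O(P) = √2*√P (O(P) = √(2*P) = √2*√P)
m(o) = √2*√o
E = -12 (E = (6*(√2*√2))*(-1) = (6*2)*(-1) = 12*(-1) = -12)
(E - 299)*(-399) = (-12 - 299)*(-399) = -311*(-399) = 124089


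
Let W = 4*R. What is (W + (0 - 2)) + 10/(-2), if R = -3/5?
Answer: -47/5 ≈ -9.4000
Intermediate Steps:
R = -⅗ (R = -3*⅕ = -⅗ ≈ -0.60000)
W = -12/5 (W = 4*(-⅗) = -12/5 ≈ -2.4000)
(W + (0 - 2)) + 10/(-2) = (-12/5 + (0 - 2)) + 10/(-2) = (-12/5 - 2) + 10*(-½) = -22/5 - 5 = -47/5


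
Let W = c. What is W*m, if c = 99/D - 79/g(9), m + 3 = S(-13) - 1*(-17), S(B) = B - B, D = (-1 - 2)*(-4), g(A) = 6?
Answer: -413/6 ≈ -68.833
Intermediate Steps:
D = 12 (D = -3*(-4) = 12)
S(B) = 0
m = 14 (m = -3 + (0 - 1*(-17)) = -3 + (0 + 17) = -3 + 17 = 14)
c = -59/12 (c = 99/12 - 79/6 = 99*(1/12) - 79*⅙ = 33/4 - 79/6 = -59/12 ≈ -4.9167)
W = -59/12 ≈ -4.9167
W*m = -59/12*14 = -413/6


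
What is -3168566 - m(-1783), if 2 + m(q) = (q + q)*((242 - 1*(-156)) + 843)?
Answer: 1256842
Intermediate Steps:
m(q) = -2 + 2482*q (m(q) = -2 + (q + q)*((242 - 1*(-156)) + 843) = -2 + (2*q)*((242 + 156) + 843) = -2 + (2*q)*(398 + 843) = -2 + (2*q)*1241 = -2 + 2482*q)
-3168566 - m(-1783) = -3168566 - (-2 + 2482*(-1783)) = -3168566 - (-2 - 4425406) = -3168566 - 1*(-4425408) = -3168566 + 4425408 = 1256842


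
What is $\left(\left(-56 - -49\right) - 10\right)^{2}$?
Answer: $289$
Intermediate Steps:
$\left(\left(-56 - -49\right) - 10\right)^{2} = \left(\left(-56 + 49\right) - 10\right)^{2} = \left(-7 - 10\right)^{2} = \left(-17\right)^{2} = 289$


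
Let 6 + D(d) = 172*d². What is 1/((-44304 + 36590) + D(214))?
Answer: 1/7869192 ≈ 1.2708e-7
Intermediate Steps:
D(d) = -6 + 172*d²
1/((-44304 + 36590) + D(214)) = 1/((-44304 + 36590) + (-6 + 172*214²)) = 1/(-7714 + (-6 + 172*45796)) = 1/(-7714 + (-6 + 7876912)) = 1/(-7714 + 7876906) = 1/7869192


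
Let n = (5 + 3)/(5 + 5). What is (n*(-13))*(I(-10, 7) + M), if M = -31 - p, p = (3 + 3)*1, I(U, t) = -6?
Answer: 2236/5 ≈ 447.20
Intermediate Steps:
p = 6 (p = 6*1 = 6)
n = ⅘ (n = 8/10 = 8*(⅒) = ⅘ ≈ 0.80000)
M = -37 (M = -31 - 1*6 = -31 - 6 = -37)
(n*(-13))*(I(-10, 7) + M) = ((⅘)*(-13))*(-6 - 37) = -52/5*(-43) = 2236/5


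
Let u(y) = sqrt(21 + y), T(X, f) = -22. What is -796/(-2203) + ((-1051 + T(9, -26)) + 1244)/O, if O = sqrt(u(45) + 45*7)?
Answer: 796/2203 + 171/sqrt(315 + sqrt(66)) ≈ 9.8742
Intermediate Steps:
O = sqrt(315 + sqrt(66)) (O = sqrt(sqrt(21 + 45) + 45*7) = sqrt(sqrt(66) + 315) = sqrt(315 + sqrt(66)) ≈ 17.976)
-796/(-2203) + ((-1051 + T(9, -26)) + 1244)/O = -796/(-2203) + ((-1051 - 22) + 1244)/(sqrt(315 + sqrt(66))) = -796*(-1/2203) + (-1073 + 1244)/sqrt(315 + sqrt(66)) = 796/2203 + 171/sqrt(315 + sqrt(66))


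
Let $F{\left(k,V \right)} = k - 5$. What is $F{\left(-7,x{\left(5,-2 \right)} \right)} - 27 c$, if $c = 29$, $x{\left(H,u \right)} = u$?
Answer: $-795$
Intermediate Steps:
$F{\left(k,V \right)} = -5 + k$
$F{\left(-7,x{\left(5,-2 \right)} \right)} - 27 c = \left(-5 - 7\right) - 783 = -12 - 783 = -795$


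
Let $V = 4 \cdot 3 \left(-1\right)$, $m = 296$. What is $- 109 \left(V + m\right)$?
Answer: $-30956$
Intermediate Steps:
$V = -12$ ($V = 12 \left(-1\right) = -12$)
$- 109 \left(V + m\right) = - 109 \left(-12 + 296\right) = \left(-109\right) 284 = -30956$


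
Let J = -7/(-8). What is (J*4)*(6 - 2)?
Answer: 14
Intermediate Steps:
J = 7/8 (J = -7*(-⅛) = 7/8 ≈ 0.87500)
(J*4)*(6 - 2) = ((7/8)*4)*(6 - 2) = (7/2)*4 = 14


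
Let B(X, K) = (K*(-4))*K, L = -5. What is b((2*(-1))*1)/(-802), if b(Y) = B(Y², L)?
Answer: 50/401 ≈ 0.12469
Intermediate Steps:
B(X, K) = -4*K² (B(X, K) = (-4*K)*K = -4*K²)
b(Y) = -100 (b(Y) = -4*(-5)² = -4*25 = -100)
b((2*(-1))*1)/(-802) = -100/(-802) = -100*(-1/802) = 50/401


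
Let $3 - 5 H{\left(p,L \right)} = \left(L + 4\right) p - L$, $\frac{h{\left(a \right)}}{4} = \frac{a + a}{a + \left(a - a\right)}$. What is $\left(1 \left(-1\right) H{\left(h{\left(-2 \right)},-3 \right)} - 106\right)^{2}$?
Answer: $\frac{272484}{25} \approx 10899.0$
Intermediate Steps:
$h{\left(a \right)} = 8$ ($h{\left(a \right)} = 4 \frac{a + a}{a + \left(a - a\right)} = 4 \frac{2 a}{a + 0} = 4 \frac{2 a}{a} = 4 \cdot 2 = 8$)
$H{\left(p,L \right)} = \frac{3}{5} + \frac{L}{5} - \frac{p \left(4 + L\right)}{5}$ ($H{\left(p,L \right)} = \frac{3}{5} - \frac{\left(L + 4\right) p - L}{5} = \frac{3}{5} - \frac{\left(4 + L\right) p - L}{5} = \frac{3}{5} - \frac{p \left(4 + L\right) - L}{5} = \frac{3}{5} - \frac{- L + p \left(4 + L\right)}{5} = \frac{3}{5} + \left(\frac{L}{5} - \frac{p \left(4 + L\right)}{5}\right) = \frac{3}{5} + \frac{L}{5} - \frac{p \left(4 + L\right)}{5}$)
$\left(1 \left(-1\right) H{\left(h{\left(-2 \right)},-3 \right)} - 106\right)^{2} = \left(1 \left(-1\right) \left(\frac{3}{5} - \frac{32}{5} + \frac{1}{5} \left(-3\right) - \left(- \frac{3}{5}\right) 8\right) - 106\right)^{2} = \left(- (\frac{3}{5} - \frac{32}{5} - \frac{3}{5} + \frac{24}{5}) - 106\right)^{2} = \left(\left(-1\right) \left(- \frac{8}{5}\right) - 106\right)^{2} = \left(\frac{8}{5} - 106\right)^{2} = \left(- \frac{522}{5}\right)^{2} = \frac{272484}{25}$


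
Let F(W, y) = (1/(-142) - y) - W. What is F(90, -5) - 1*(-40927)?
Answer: 5799563/142 ≈ 40842.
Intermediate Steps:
F(W, y) = -1/142 - W - y (F(W, y) = (-1/142 - y) - W = -1/142 - W - y)
F(90, -5) - 1*(-40927) = (-1/142 - 1*90 - 1*(-5)) - 1*(-40927) = (-1/142 - 90 + 5) + 40927 = -12071/142 + 40927 = 5799563/142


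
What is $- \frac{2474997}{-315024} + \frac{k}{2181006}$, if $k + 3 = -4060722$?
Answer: $\frac{228819859699}{38170513008} \approx 5.9947$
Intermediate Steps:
$k = -4060725$ ($k = -3 - 4060722 = -4060725$)
$- \frac{2474997}{-315024} + \frac{k}{2181006} = - \frac{2474997}{-315024} - \frac{4060725}{2181006} = \left(-2474997\right) \left(- \frac{1}{315024}\right) - \frac{1353575}{727002} = \frac{824999}{105008} - \frac{1353575}{727002} = \frac{228819859699}{38170513008}$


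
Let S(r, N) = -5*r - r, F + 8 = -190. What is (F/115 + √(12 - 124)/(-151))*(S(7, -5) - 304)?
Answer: 68508/115 + 1384*I*√7/151 ≈ 595.72 + 24.25*I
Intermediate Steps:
F = -198 (F = -8 - 190 = -198)
S(r, N) = -6*r
(F/115 + √(12 - 124)/(-151))*(S(7, -5) - 304) = (-198/115 + √(12 - 124)/(-151))*(-6*7 - 304) = (-198*1/115 + √(-112)*(-1/151))*(-42 - 304) = (-198/115 + (4*I*√7)*(-1/151))*(-346) = (-198/115 - 4*I*√7/151)*(-346) = 68508/115 + 1384*I*√7/151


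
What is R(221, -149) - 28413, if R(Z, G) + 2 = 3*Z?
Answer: -27752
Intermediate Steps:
R(Z, G) = -2 + 3*Z
R(221, -149) - 28413 = (-2 + 3*221) - 28413 = (-2 + 663) - 28413 = 661 - 28413 = -27752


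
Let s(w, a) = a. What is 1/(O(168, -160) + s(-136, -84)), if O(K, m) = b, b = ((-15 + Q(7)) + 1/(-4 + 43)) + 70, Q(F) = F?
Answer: -39/857 ≈ -0.045508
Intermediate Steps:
b = 2419/39 (b = ((-15 + 7) + 1/(-4 + 43)) + 70 = (-8 + 1/39) + 70 = -311/39 + 70 = 2419/39 ≈ 62.026)
O(K, m) = 2419/39
1/(O(168, -160) + s(-136, -84)) = 1/(2419/39 - 84) = 1/(-857/39) = -39/857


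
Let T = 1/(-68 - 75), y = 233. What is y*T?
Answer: -233/143 ≈ -1.6294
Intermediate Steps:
T = -1/143 (T = 1/(-143) = -1/143 ≈ -0.0069930)
y*T = 233*(-1/143) = -233/143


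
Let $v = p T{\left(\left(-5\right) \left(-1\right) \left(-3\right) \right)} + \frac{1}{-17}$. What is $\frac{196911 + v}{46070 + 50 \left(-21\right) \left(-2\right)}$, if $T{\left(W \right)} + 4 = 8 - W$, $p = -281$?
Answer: $\frac{3256723}{818890} \approx 3.977$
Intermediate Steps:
$T{\left(W \right)} = 4 - W$ ($T{\left(W \right)} = -4 - \left(-8 + W\right) = 4 - W$)
$v = - \frac{90764}{17}$ ($v = - 281 \left(4 - \left(-5\right) \left(-1\right) \left(-3\right)\right) + \frac{1}{-17} = - 281 \left(4 - 5 \left(-3\right)\right) - \frac{1}{17} = - 281 \left(4 - -15\right) - \frac{1}{17} = - 281 \left(4 + 15\right) - \frac{1}{17} = \left(-281\right) 19 - \frac{1}{17} = -5339 - \frac{1}{17} = - \frac{90764}{17} \approx -5339.1$)
$\frac{196911 + v}{46070 + 50 \left(-21\right) \left(-2\right)} = \frac{196911 - \frac{90764}{17}}{46070 + 50 \left(-21\right) \left(-2\right)} = \frac{3256723}{17 \left(46070 - -2100\right)} = \frac{3256723}{17 \left(46070 + 2100\right)} = \frac{3256723}{17 \cdot 48170} = \frac{3256723}{17} \cdot \frac{1}{48170} = \frac{3256723}{818890}$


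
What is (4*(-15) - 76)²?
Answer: 18496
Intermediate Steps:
(4*(-15) - 76)² = (-60 - 76)² = (-136)² = 18496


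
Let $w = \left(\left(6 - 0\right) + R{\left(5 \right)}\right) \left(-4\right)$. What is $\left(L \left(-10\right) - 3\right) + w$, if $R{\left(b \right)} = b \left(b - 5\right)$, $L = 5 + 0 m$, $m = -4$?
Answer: $-77$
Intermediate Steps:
$L = 5$ ($L = 5 + 0 \left(-4\right) = 5 + 0 = 5$)
$R{\left(b \right)} = b \left(-5 + b\right)$
$w = -24$ ($w = \left(\left(6 - 0\right) + 5 \left(-5 + 5\right)\right) \left(-4\right) = \left(\left(6 + 0\right) + 5 \cdot 0\right) \left(-4\right) = \left(6 + 0\right) \left(-4\right) = 6 \left(-4\right) = -24$)
$\left(L \left(-10\right) - 3\right) + w = \left(5 \left(-10\right) - 3\right) - 24 = \left(-50 - 3\right) - 24 = -53 - 24 = -77$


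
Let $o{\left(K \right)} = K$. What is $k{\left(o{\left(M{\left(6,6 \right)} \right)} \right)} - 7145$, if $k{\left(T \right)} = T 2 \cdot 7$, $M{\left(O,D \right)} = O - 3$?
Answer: $-7103$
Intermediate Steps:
$M{\left(O,D \right)} = -3 + O$
$k{\left(T \right)} = 14 T$ ($k{\left(T \right)} = 2 T 7 = 14 T$)
$k{\left(o{\left(M{\left(6,6 \right)} \right)} \right)} - 7145 = 14 \left(-3 + 6\right) - 7145 = 14 \cdot 3 - 7145 = 42 - 7145 = -7103$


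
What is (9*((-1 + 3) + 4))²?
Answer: 2916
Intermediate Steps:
(9*((-1 + 3) + 4))² = (9*(2 + 4))² = (9*6)² = 54² = 2916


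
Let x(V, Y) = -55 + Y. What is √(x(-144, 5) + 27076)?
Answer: √27026 ≈ 164.40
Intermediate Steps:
√(x(-144, 5) + 27076) = √((-55 + 5) + 27076) = √(-50 + 27076) = √27026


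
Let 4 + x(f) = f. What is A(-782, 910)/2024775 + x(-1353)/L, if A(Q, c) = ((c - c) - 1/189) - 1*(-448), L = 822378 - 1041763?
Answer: 107575133182/16790958955575 ≈ 0.0064067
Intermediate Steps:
x(f) = -4 + f
L = -219385
A(Q, c) = 84671/189 (A(Q, c) = (0 - 1*1/189) + 448 = (0 - 1/189) + 448 = -1/189 + 448 = 84671/189)
A(-782, 910)/2024775 + x(-1353)/L = (84671/189)/2024775 + (-4 - 1353)/(-219385) = (84671/189)*(1/2024775) - 1357*(-1/219385) = 84671/382682475 + 1357/219385 = 107575133182/16790958955575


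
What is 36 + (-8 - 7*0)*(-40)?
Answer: 356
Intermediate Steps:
36 + (-8 - 7*0)*(-40) = 36 + (-8 + 0)*(-40) = 36 - 8*(-40) = 36 + 320 = 356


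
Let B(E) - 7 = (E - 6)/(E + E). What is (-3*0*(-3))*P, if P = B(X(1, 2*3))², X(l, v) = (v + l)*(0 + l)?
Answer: 0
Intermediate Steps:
X(l, v) = l*(l + v) (X(l, v) = (l + v)*l = l*(l + v))
B(E) = 7 + (-6 + E)/(2*E) (B(E) = 7 + (E - 6)/(E + E) = 7 + (-6 + E)/((2*E)) = 7 + (-6 + E)*(1/(2*E)) = 7 + (-6 + E)/(2*E))
P = 9801/196 (P = (15/2 - 3/(1 + 2*3))² = (15/2 - 3/(1 + 6))² = (15/2 - 3/(1*7))² = (15/2 - 3/7)² = (99/14)² = 9801/196 ≈ 50.005)
(-3*0*(-3))*P = (-3*0*(-3))*(9801/196) = (0*(-3))*(9801/196) = 0*(9801/196) = 0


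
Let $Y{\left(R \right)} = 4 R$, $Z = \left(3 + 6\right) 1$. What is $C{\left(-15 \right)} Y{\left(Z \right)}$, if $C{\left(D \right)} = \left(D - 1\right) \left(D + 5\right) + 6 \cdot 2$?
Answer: $6192$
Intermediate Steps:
$C{\left(D \right)} = 12 + \left(-1 + D\right) \left(5 + D\right)$ ($C{\left(D \right)} = \left(-1 + D\right) \left(5 + D\right) + 12 = 12 + \left(-1 + D\right) \left(5 + D\right)$)
$Z = 9$ ($Z = 9 \cdot 1 = 9$)
$C{\left(-15 \right)} Y{\left(Z \right)} = \left(7 + \left(-15\right)^{2} + 4 \left(-15\right)\right) 4 \cdot 9 = \left(7 + 225 - 60\right) 36 = 172 \cdot 36 = 6192$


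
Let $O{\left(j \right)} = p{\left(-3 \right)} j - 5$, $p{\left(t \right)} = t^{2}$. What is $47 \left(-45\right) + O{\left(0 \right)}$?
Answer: $-2120$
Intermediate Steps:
$O{\left(j \right)} = -5 + 9 j$ ($O{\left(j \right)} = \left(-3\right)^{2} j - 5 = 9 j - 5 = -5 + 9 j$)
$47 \left(-45\right) + O{\left(0 \right)} = 47 \left(-45\right) + \left(-5 + 9 \cdot 0\right) = -2115 + \left(-5 + 0\right) = -2115 - 5 = -2120$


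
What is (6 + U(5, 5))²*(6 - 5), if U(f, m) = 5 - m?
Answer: 36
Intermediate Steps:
(6 + U(5, 5))²*(6 - 5) = (6 + (5 - 1*5))²*(6 - 5) = (6 + (5 - 5))²*1 = (6 + 0)²*1 = 6²*1 = 36*1 = 36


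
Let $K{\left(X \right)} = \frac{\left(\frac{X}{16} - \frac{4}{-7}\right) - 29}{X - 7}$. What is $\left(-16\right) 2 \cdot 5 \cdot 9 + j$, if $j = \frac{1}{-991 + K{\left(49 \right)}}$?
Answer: $- \frac{2238963968}{1554835} \approx -1440.0$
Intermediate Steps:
$K{\left(X \right)} = \frac{- \frac{199}{7} + \frac{X}{16}}{-7 + X}$ ($K{\left(X \right)} = \frac{\left(X \frac{1}{16} - - \frac{4}{7}\right) - 29}{-7 + X} = \frac{\left(\frac{X}{16} + \frac{4}{7}\right) - 29}{-7 + X} = \frac{\left(\frac{4}{7} + \frac{X}{16}\right) - 29}{-7 + X} = \frac{- \frac{199}{7} + \frac{X}{16}}{-7 + X}$)
$j = - \frac{1568}{1554835}$ ($j = \frac{1}{-991 + \frac{-3184 + 7 \cdot 49}{112 \left(-7 + 49\right)}} = \frac{1}{-991 + \frac{-3184 + 343}{112 \cdot 42}} = \frac{1}{-991 + \frac{1}{112} \cdot \frac{1}{42} \left(-2841\right)} = \frac{1}{-991 - \frac{947}{1568}} = \frac{1}{- \frac{1554835}{1568}} = - \frac{1568}{1554835} \approx -0.0010085$)
$\left(-16\right) 2 \cdot 5 \cdot 9 + j = \left(-16\right) 2 \cdot 5 \cdot 9 - \frac{1568}{1554835} = \left(-32\right) 45 - \frac{1568}{1554835} = -1440 - \frac{1568}{1554835} = - \frac{2238963968}{1554835}$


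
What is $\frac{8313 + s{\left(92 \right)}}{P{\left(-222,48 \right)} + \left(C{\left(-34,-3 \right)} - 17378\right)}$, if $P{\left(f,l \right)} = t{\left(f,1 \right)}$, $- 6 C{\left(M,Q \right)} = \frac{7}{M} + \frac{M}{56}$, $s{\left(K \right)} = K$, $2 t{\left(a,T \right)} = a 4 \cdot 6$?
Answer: $- \frac{1600312}{3815971} \approx -0.41937$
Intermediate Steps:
$t{\left(a,T \right)} = 12 a$ ($t{\left(a,T \right)} = \frac{a 4 \cdot 6}{2} = \frac{4 a 6}{2} = \frac{24 a}{2} = 12 a$)
$C{\left(M,Q \right)} = - \frac{7}{6 M} - \frac{M}{336}$ ($C{\left(M,Q \right)} = - \frac{\frac{7}{M} + \frac{M}{56}}{6} = - \frac{7}{6 M} - \frac{M}{336}$)
$P{\left(f,l \right)} = 12 f$
$\frac{8313 + s{\left(92 \right)}}{P{\left(-222,48 \right)} + \left(C{\left(-34,-3 \right)} - 17378\right)} = \frac{8313 + 92}{12 \left(-222\right) - \left(17378 - \frac{-392 - \left(-34\right)^{2}}{336 \left(-34\right)}\right)} = \frac{8405}{-2664 - \left(17378 + \frac{-392 - 1156}{11424}\right)} = \frac{8405}{-2664 - \left(17378 + \frac{1}{11424} \left(-1548\right)\right)} = \frac{8405}{-2664 + \left(\frac{129}{952} - 17378\right)} = \frac{8405}{-2664 - \frac{16543727}{952}} = \frac{8405}{- \frac{19079855}{952}} = 8405 \left(- \frac{952}{19079855}\right) = - \frac{1600312}{3815971}$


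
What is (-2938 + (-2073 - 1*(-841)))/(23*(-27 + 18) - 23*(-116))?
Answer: -4170/2461 ≈ -1.6944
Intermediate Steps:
(-2938 + (-2073 - 1*(-841)))/(23*(-27 + 18) - 23*(-116)) = (-2938 + (-2073 + 841))/(23*(-9) + 2668) = (-2938 - 1232)/(-207 + 2668) = -4170/2461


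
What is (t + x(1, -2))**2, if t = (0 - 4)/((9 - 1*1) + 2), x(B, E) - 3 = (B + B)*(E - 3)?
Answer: 1369/25 ≈ 54.760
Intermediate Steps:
x(B, E) = 3 + 2*B*(-3 + E) (x(B, E) = 3 + (B + B)*(E - 3) = 3 + (2*B)*(-3 + E) = 3 + 2*B*(-3 + E))
t = -2/5 (t = -4/((9 - 1) + 2) = -4/(8 + 2) = -4/10 = -4*1/10 = -2/5 ≈ -0.40000)
(t + x(1, -2))**2 = (-2/5 + (3 - 6*1 + 2*1*(-2)))**2 = (-2/5 + (3 - 6 - 4))**2 = (-2/5 - 7)**2 = (-37/5)**2 = 1369/25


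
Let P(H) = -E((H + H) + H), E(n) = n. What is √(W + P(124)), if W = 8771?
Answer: √8399 ≈ 91.646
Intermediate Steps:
P(H) = -3*H (P(H) = -((H + H) + H) = -(2*H + H) = -3*H)
√(W + P(124)) = √(8771 - 3*124) = √(8771 - 372) = √8399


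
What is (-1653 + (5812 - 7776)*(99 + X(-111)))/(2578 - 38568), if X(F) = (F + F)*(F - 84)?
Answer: 85217649/35990 ≈ 2367.8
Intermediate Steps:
X(F) = 2*F*(-84 + F) (X(F) = (2*F)*(-84 + F) = 2*F*(-84 + F))
(-1653 + (5812 - 7776)*(99 + X(-111)))/(2578 - 38568) = (-1653 + (5812 - 7776)*(99 + 2*(-111)*(-84 - 111)))/(2578 - 38568) = (-1653 - 1964*(99 + 2*(-111)*(-195)))/(-35990) = (-1653 - 1964*(99 + 43290))*(-1/35990) = (-1653 - 1964*43389)*(-1/35990) = (-1653 - 85215996)*(-1/35990) = -85217649*(-1/35990) = 85217649/35990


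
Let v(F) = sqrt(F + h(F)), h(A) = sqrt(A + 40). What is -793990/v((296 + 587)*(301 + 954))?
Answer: -793990/sqrt(1108165 + sqrt(1108205)) ≈ -753.89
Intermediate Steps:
h(A) = sqrt(40 + A)
v(F) = sqrt(F + sqrt(40 + F))
-793990/v((296 + 587)*(301 + 954)) = -793990/sqrt((296 + 587)*(301 + 954) + sqrt(40 + (296 + 587)*(301 + 954))) = -793990/sqrt(883*1255 + sqrt(40 + 883*1255)) = -793990/sqrt(1108165 + sqrt(40 + 1108165)) = -793990/sqrt(1108165 + sqrt(1108205))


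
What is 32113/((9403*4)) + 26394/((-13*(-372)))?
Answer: 95669133/15157636 ≈ 6.3116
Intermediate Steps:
32113/((9403*4)) + 26394/((-13*(-372))) = 32113/37612 + 26394/4836 = 32113*(1/37612) + 26394*(1/4836) = 32113/37612 + 4399/806 = 95669133/15157636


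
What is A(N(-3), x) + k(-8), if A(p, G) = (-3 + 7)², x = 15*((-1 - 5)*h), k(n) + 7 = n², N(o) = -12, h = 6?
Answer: 73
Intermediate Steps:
k(n) = -7 + n²
x = -540 (x = 15*((-1 - 5)*6) = 15*(-6*6) = 15*(-36) = -540)
A(p, G) = 16 (A(p, G) = 4² = 16)
A(N(-3), x) + k(-8) = 16 + (-7 + (-8)²) = 16 + (-7 + 64) = 16 + 57 = 73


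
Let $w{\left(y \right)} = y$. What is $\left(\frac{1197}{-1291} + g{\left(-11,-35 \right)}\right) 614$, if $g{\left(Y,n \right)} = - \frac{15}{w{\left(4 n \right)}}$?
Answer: $- \frac{9100401}{18074} \approx -503.51$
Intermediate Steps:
$g{\left(Y,n \right)} = - \frac{15}{4 n}$
$\left(\frac{1197}{-1291} + g{\left(-11,-35 \right)}\right) 614 = \left(\frac{1197}{-1291} - \frac{15}{4 \left(-35\right)}\right) 614 = \left(1197 \left(- \frac{1}{1291}\right) - - \frac{3}{28}\right) 614 = \left(- \frac{1197}{1291} + \frac{3}{28}\right) 614 = \left(- \frac{29643}{36148}\right) 614 = - \frac{9100401}{18074}$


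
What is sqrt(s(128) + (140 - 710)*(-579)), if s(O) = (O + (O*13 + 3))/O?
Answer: sqrt(84491270)/16 ≈ 574.49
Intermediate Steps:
s(O) = (3 + 14*O)/O (s(O) = (O + (13*O + 3))/O = (O + (3 + 13*O))/O = (3 + 14*O)/O)
sqrt(s(128) + (140 - 710)*(-579)) = sqrt((14 + 3/128) + (140 - 710)*(-579)) = sqrt((14 + 3*(1/128)) - 570*(-579)) = sqrt((14 + 3/128) + 330030) = sqrt(1795/128 + 330030) = sqrt(42245635/128) = sqrt(84491270)/16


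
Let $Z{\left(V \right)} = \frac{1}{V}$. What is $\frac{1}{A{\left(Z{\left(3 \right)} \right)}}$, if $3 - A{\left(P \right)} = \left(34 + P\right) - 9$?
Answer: $- \frac{3}{67} \approx -0.044776$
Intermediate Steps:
$A{\left(P \right)} = -22 - P$ ($A{\left(P \right)} = 3 - \left(\left(34 + P\right) - 9\right) = 3 - \left(25 + P\right) = -22 - P$)
$\frac{1}{A{\left(Z{\left(3 \right)} \right)}} = \frac{1}{-22 - \frac{1}{3}} = \frac{1}{- \frac{67}{3}} = - \frac{3}{67}$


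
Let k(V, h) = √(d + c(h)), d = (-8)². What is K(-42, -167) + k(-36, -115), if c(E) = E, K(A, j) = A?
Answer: -42 + I*√51 ≈ -42.0 + 7.1414*I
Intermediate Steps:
d = 64
k(V, h) = √(64 + h)
K(-42, -167) + k(-36, -115) = -42 + √(64 - 115) = -42 + √(-51) = -42 + I*√51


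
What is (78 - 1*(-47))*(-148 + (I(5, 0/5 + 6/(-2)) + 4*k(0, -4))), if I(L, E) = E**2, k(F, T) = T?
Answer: -19375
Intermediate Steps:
(78 - 1*(-47))*(-148 + (I(5, 0/5 + 6/(-2)) + 4*k(0, -4))) = (78 - 1*(-47))*(-148 + ((0/5 + 6/(-2))**2 + 4*(-4))) = (78 + 47)*(-148 + ((0*(1/5) + 6*(-1/2))**2 - 16)) = 125*(-148 + ((0 - 3)**2 - 16)) = 125*(-148 + ((-3)**2 - 16)) = 125*(-148 + (9 - 16)) = 125*(-148 - 7) = 125*(-155) = -19375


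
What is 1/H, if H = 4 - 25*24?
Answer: -1/596 ≈ -0.0016779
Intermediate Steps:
H = -596 (H = 4 - 600 = -596)
1/H = 1/(-596) = -1/596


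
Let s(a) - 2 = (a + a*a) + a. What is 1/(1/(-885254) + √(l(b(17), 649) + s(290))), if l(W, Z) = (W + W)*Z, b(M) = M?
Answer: 885254/83655700952793967 + 1567349289032*√26687/83655700952793967 ≈ 0.0030607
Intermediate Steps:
s(a) = 2 + a² + 2*a (s(a) = 2 + ((a + a*a) + a) = 2 + ((a + a²) + a) = 2 + (a² + 2*a) = 2 + a² + 2*a)
l(W, Z) = 2*W*Z (l(W, Z) = (2*W)*Z = 2*W*Z)
1/(1/(-885254) + √(l(b(17), 649) + s(290))) = 1/(1/(-885254) + √(2*17*649 + (2 + 290² + 2*290))) = 1/(-1/885254 + √(22066 + (2 + 84100 + 580))) = 1/(-1/885254 + √(22066 + 84682)) = 1/(-1/885254 + √106748) = 1/(-1/885254 + 2*√26687)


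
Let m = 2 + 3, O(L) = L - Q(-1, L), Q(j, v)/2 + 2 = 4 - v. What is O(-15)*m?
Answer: -245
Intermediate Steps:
Q(j, v) = 4 - 2*v (Q(j, v) = -4 + 2*(4 - v) = -4 + (8 - 2*v) = 4 - 2*v)
O(L) = -4 + 3*L (O(L) = L - (4 - 2*L) = L + (-4 + 2*L) = -4 + 3*L)
m = 5
O(-15)*m = (-4 + 3*(-15))*5 = (-4 - 45)*5 = -49*5 = -245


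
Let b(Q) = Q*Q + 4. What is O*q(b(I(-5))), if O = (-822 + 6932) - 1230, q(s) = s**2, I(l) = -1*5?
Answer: 4104080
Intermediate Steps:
I(l) = -5
b(Q) = 4 + Q**2 (b(Q) = Q**2 + 4 = 4 + Q**2)
O = 4880 (O = 6110 - 1230 = 4880)
O*q(b(I(-5))) = 4880*(4 + (-5)**2)**2 = 4880*(4 + 25)**2 = 4880*29**2 = 4880*841 = 4104080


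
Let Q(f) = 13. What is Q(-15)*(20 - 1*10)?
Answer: 130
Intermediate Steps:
Q(-15)*(20 - 1*10) = 13*(20 - 1*10) = 13*(20 - 10) = 13*10 = 130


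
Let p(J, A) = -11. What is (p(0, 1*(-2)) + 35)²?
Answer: 576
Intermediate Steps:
(p(0, 1*(-2)) + 35)² = (-11 + 35)² = 24² = 576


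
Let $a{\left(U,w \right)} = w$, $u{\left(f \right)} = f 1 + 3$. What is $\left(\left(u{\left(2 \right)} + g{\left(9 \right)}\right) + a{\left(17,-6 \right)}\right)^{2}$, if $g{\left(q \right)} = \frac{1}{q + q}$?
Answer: $\frac{289}{324} \approx 0.89198$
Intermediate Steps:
$g{\left(q \right)} = \frac{1}{2 q}$
$u{\left(f \right)} = 3 + f$ ($u{\left(f \right)} = f + 3 = 3 + f$)
$\left(\left(u{\left(2 \right)} + g{\left(9 \right)}\right) + a{\left(17,-6 \right)}\right)^{2} = \left(\left(\left(3 + 2\right) + \frac{1}{2 \cdot 9}\right) - 6\right)^{2} = \left(\left(5 + \frac{1}{2} \cdot \frac{1}{9}\right) - 6\right)^{2} = \left(\left(5 + \frac{1}{18}\right) - 6\right)^{2} = \left(\frac{91}{18} - 6\right)^{2} = \left(- \frac{17}{18}\right)^{2} = \frac{289}{324}$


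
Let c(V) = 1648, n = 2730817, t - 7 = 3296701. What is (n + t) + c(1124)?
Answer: 6029173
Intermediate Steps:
t = 3296708 (t = 7 + 3296701 = 3296708)
(n + t) + c(1124) = (2730817 + 3296708) + 1648 = 6027525 + 1648 = 6029173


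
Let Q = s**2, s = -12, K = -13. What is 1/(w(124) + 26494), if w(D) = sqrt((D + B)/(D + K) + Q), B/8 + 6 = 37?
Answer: 490139/12985739940 - sqrt(50431)/12985739940 ≈ 3.7727e-5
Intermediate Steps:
B = 248 (B = -48 + 8*37 = -48 + 296 = 248)
Q = 144 (Q = (-12)**2 = 144)
w(D) = sqrt(144 + (248 + D)/(-13 + D)) (w(D) = sqrt((D + 248)/(D - 13) + 144) = sqrt((248 + D)/(-13 + D) + 144) = sqrt(144 + (248 + D)/(-13 + D)))
1/(w(124) + 26494) = 1/(sqrt(29)*sqrt((-56 + 5*124)/(-13 + 124)) + 26494) = 1/(sqrt(29)*sqrt((-56 + 620)/111) + 26494) = 1/(sqrt(29)*sqrt((1/111)*564) + 26494) = 1/(sqrt(29)*sqrt(188/37) + 26494) = 1/(sqrt(29)*(2*sqrt(1739)/37) + 26494) = 1/(2*sqrt(50431)/37 + 26494) = 1/(26494 + 2*sqrt(50431)/37)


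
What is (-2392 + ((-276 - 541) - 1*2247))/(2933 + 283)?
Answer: -341/201 ≈ -1.6965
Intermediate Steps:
(-2392 + ((-276 - 541) - 1*2247))/(2933 + 283) = (-2392 + (-817 - 2247))/3216 = (-2392 - 3064)*(1/3216) = -5456*1/3216 = -341/201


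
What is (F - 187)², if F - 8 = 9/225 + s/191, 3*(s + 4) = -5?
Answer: 6574234456729/205205625 ≈ 32037.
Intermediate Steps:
s = -17/3 (s = -4 + (⅓)*(-5) = -4 - 5/3 = -17/3 ≈ -5.6667)
F = 114748/14325 (F = 8 + (9/225 - 17/3/191) = 8 + (9*(1/225) - 17/3*1/191) = 8 + (1/25 - 17/573) = 8 + 148/14325 = 114748/14325 ≈ 8.0103)
(F - 187)² = (114748/14325 - 187)² = (-2564027/14325)² = 6574234456729/205205625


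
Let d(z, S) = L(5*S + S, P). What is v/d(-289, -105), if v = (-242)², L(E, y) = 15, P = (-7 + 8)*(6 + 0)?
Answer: 58564/15 ≈ 3904.3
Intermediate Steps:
P = 6 (P = 1*6 = 6)
d(z, S) = 15
v = 58564
v/d(-289, -105) = 58564/15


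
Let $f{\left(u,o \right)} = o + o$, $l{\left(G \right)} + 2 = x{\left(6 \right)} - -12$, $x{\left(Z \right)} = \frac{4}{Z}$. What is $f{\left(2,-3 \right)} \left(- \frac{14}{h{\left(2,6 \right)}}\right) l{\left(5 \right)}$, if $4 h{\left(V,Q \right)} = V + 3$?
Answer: $\frac{3584}{5} \approx 716.8$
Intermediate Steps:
$h{\left(V,Q \right)} = \frac{3}{4} + \frac{V}{4}$ ($h{\left(V,Q \right)} = \frac{V + 3}{4} = \frac{3 + V}{4} = \frac{3}{4} + \frac{V}{4}$)
$l{\left(G \right)} = \frac{32}{3}$ ($l{\left(G \right)} = -2 + \left(\frac{4}{6} - -12\right) = -2 + \left(4 \cdot \frac{1}{6} + 12\right) = -2 + \left(\frac{2}{3} + 12\right) = -2 + \frac{38}{3} = \frac{32}{3}$)
$f{\left(u,o \right)} = 2 o$
$f{\left(2,-3 \right)} \left(- \frac{14}{h{\left(2,6 \right)}}\right) l{\left(5 \right)} = 2 \left(-3\right) \left(- \frac{14}{\frac{3}{4} + \frac{1}{4} \cdot 2}\right) \frac{32}{3} = - 6 \left(- \frac{14}{\frac{3}{4} + \frac{1}{2}}\right) \frac{32}{3} = - 6 \left(- \frac{14}{\frac{5}{4}}\right) \frac{32}{3} = - 6 \left(\left(-14\right) \frac{4}{5}\right) \frac{32}{3} = \left(-6\right) \left(- \frac{56}{5}\right) \frac{32}{3} = \frac{336}{5} \cdot \frac{32}{3} = \frac{3584}{5}$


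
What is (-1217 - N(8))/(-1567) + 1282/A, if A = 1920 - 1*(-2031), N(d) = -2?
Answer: 6809359/6191217 ≈ 1.0998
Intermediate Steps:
A = 3951 (A = 1920 + 2031 = 3951)
(-1217 - N(8))/(-1567) + 1282/A = (-1217 - 1*(-2))/(-1567) + 1282/3951 = (-1217 + 2)*(-1/1567) + 1282*(1/3951) = -1215*(-1/1567) + 1282/3951 = 1215/1567 + 1282/3951 = 6809359/6191217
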